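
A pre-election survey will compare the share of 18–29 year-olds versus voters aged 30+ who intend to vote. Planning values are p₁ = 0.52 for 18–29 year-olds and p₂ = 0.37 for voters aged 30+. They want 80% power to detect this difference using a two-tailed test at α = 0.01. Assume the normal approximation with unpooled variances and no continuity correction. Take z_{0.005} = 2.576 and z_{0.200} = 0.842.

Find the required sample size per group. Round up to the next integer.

n = (z_{α/2} + z_β)² · [p₁(1−p₁) + p₂(1−p₂)] / (p₁ − p₂)²
  = (2.576 + 0.842)² · (0.52·0.48 + 0.37·0.63) / (0.15)²
  = (3.418)² · (0.2496 + 0.2331) / 0.0225
  = 11.6827 · 0.4827 / 0.0225
  = 250.63
Round up → n = 251 per group.

n = 251 per group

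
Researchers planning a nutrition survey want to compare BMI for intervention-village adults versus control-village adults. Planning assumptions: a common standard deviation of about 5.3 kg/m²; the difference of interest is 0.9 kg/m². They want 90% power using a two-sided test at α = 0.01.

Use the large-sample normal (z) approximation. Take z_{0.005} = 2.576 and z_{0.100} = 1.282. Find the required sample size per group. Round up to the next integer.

n = 1033 per group

n = (z_{α/2} + z_β)² · (σ₁² + σ₂²) / δ²
  = (2.576 + 1.282)² · (2·5.3² = 56.18) / 0.9²
  = 14.8842 · 56.18 / 0.81
  = 1032.34
Round up → n = 1033 per group.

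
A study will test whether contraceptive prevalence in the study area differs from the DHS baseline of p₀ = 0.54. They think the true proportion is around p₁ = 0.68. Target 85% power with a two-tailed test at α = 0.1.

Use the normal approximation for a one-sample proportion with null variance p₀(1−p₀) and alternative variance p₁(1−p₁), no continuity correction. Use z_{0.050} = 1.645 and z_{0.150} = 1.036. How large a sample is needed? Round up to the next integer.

n = 87

n = [z_{α/2}·√(p₀q₀) + z_β·√(p₁q₁)]² / (p₁ − p₀)²
  = [1.645·√(0.54·0.46) + 1.036·√(0.68·0.32)]² / (0.14)²
  = [1.645·0.4984 + 1.036·0.4665]² / 0.0196
  = [1.3031]² / 0.0196
  = 86.64
Round up → n = 87.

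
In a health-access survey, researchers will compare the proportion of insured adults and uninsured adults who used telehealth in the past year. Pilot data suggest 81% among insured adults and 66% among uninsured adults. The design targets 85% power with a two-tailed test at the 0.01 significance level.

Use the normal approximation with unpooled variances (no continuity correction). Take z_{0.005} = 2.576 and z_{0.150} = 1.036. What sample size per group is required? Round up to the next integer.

n = (z_{α/2} + z_β)² · [p₁(1−p₁) + p₂(1−p₂)] / (p₁ − p₂)²
  = (2.576 + 1.036)² · (0.81·0.19 + 0.66·0.34) / (0.15)²
  = (3.612)² · (0.1539 + 0.2244) / 0.0225
  = 13.0465 · 0.3783 / 0.0225
  = 219.36
Round up → n = 220 per group.

n = 220 per group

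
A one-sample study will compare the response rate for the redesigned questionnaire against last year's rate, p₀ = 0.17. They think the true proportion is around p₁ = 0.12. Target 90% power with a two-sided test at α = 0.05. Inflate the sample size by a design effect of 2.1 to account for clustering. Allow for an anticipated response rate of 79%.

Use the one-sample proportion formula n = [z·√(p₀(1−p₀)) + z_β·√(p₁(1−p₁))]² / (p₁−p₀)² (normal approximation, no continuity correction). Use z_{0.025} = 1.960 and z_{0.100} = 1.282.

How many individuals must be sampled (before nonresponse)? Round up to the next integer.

n = [z_{α/2}·√(p₀q₀) + z_β·√(p₁q₁)]² / (p₁ − p₀)²
  = [1.960·√(0.17·0.83) + 1.282·√(0.12·0.88)]² / (-0.05)²
  = [1.960·0.3756 + 1.282·0.3250]² / 0.0025
  = [1.1528]² / 0.0025
  = 531.62
Design effect: 2.1 × 531.62 = 1116.40.
Adjust for 79% response: 1116.40 / 0.79 = 1413.16.
Round up → n = 1414.

n = 1414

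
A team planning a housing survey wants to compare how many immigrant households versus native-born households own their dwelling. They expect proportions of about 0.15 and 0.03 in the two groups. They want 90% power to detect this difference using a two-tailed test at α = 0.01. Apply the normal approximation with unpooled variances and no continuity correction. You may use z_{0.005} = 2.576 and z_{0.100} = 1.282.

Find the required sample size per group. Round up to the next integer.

n = (z_{α/2} + z_β)² · [p₁(1−p₁) + p₂(1−p₂)] / (p₁ − p₂)²
  = (2.576 + 1.282)² · (0.15·0.85 + 0.03·0.97) / (0.12)²
  = (3.858)² · (0.1275 + 0.0291) / 0.0144
  = 14.8842 · 0.1566 / 0.0144
  = 161.87
Round up → n = 162 per group.

n = 162 per group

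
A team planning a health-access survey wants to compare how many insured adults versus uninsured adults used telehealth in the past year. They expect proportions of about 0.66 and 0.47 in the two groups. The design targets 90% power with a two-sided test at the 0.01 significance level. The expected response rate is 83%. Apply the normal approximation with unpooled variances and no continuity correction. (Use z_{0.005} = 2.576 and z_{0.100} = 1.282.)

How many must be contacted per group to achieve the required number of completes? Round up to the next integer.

n = (z_{α/2} + z_β)² · [p₁(1−p₁) + p₂(1−p₂)] / (p₁ − p₂)²
  = (2.576 + 1.282)² · (0.66·0.34 + 0.47·0.53) / (0.19)²
  = (3.858)² · (0.2244 + 0.2491) / 0.0361
  = 14.8842 · 0.4735 / 0.0361
  = 195.23
Adjust for 83% response: 195.23 / 0.83 = 235.21.
Round up → n = 236 per group.

n = 236 per group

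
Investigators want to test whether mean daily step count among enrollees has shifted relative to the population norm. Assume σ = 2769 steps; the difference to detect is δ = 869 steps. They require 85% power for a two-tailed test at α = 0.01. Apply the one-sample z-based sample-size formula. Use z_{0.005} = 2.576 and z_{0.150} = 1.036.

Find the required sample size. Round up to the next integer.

n = 133

n = (z_{α/2} + z_β)² · σ² / δ²
  = (2.576 + 1.036)² · 2769² / 869²
  = 13.0465 · 7667361 / 755161
  = 132.47
Round up → n = 133.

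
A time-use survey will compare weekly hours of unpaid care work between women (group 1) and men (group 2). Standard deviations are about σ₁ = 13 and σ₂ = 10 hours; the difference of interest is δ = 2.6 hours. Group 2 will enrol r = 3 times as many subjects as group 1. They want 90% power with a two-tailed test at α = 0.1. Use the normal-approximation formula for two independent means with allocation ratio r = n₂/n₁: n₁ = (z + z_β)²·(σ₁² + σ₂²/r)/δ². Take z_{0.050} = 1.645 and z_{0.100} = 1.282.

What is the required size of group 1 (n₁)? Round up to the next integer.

n₁ = 257

n₁ = (z_{α/2} + z_β)² · (σ₁² + σ₂²/r) / δ²
   = (1.645 + 1.282)² · (13² + 10²/3) / 2.6²
   = 8.5673 · (169 + 33.3333) / 6.76
   = 8.5673 · 202.3333 / 6.76
   = 256.43
Round up → n₁ = 257; n₂ = r·n₁ = 3 × 257 = 771.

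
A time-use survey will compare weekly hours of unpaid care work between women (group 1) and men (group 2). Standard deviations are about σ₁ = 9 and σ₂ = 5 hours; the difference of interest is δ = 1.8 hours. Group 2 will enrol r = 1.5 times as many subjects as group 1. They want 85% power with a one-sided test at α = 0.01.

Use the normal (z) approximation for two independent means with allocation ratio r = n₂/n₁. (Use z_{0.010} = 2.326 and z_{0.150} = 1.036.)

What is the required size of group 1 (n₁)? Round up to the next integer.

n₁ = (z_α + z_β)² · (σ₁² + σ₂²/r) / δ²
   = (2.326 + 1.036)² · (9² + 5²/1.5) / 1.8²
   = 11.3030 · (81 + 16.6667) / 3.24
   = 11.3030 · 97.6667 / 3.24
   = 340.72
Round up → n₁ = 341; n₂ = r·n₁ = 1.5 × 341 = 512.

n₁ = 341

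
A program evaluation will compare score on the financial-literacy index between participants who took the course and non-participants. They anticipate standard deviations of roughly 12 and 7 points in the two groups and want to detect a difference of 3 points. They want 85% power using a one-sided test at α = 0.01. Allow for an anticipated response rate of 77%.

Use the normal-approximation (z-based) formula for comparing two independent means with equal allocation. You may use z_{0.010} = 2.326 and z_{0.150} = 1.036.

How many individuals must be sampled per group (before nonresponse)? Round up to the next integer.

n = (z_α + z_β)² · (σ₁² + σ₂²) / δ²
  = (2.326 + 1.036)² · (12² + 7² = 193) / 3²
  = 11.3030 · 193 / 9
  = 242.39
Adjust for 77% response: 242.39 / 0.77 = 314.79.
Round up → n = 315 per group.

n = 315 per group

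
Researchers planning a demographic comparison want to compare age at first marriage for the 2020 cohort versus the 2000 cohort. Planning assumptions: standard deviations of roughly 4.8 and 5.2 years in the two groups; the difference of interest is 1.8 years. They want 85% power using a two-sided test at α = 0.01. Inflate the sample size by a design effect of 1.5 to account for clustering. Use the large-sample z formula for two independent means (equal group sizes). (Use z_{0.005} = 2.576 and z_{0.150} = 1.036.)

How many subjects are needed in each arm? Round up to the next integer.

n = 303 per group

n = (z_{α/2} + z_β)² · (σ₁² + σ₂²) / δ²
  = (2.576 + 1.036)² · (4.8² + 5.2² = 50.08) / 1.8²
  = 13.0465 · 50.08 / 3.24
  = 201.66
Design effect: 1.5 × 201.66 = 302.49.
Round up → n = 303 per group.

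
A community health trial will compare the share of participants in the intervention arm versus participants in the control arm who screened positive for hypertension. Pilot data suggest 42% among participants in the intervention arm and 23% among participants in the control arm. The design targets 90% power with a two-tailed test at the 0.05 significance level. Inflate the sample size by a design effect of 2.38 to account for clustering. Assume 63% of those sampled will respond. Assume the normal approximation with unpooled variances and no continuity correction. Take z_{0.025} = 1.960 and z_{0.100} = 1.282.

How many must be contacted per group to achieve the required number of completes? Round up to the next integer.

n = (z_{α/2} + z_β)² · [p₁(1−p₁) + p₂(1−p₂)] / (p₁ − p₂)²
  = (1.960 + 1.282)² · (0.42·0.58 + 0.23·0.77) / (0.19)²
  = (3.242)² · (0.2436 + 0.1771) / 0.0361
  = 10.5106 · 0.4207 / 0.0361
  = 122.49
Design effect: 2.38 × 122.49 = 291.52.
Adjust for 63% response: 291.52 / 0.63 = 462.73.
Round up → n = 463 per group.

n = 463 per group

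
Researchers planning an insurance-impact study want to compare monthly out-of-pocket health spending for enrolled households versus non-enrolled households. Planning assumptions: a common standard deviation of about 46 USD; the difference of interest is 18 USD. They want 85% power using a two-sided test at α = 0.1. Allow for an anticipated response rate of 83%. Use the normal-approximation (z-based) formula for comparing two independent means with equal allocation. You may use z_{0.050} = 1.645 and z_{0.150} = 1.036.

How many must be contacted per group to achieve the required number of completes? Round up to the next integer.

n = (z_{α/2} + z_β)² · (σ₁² + σ₂²) / δ²
  = (1.645 + 1.036)² · (2·46² = 4232) / 18²
  = 7.1878 · 4232 / 324
  = 93.88
Adjust for 83% response: 93.88 / 0.83 = 113.11.
Round up → n = 114 per group.

n = 114 per group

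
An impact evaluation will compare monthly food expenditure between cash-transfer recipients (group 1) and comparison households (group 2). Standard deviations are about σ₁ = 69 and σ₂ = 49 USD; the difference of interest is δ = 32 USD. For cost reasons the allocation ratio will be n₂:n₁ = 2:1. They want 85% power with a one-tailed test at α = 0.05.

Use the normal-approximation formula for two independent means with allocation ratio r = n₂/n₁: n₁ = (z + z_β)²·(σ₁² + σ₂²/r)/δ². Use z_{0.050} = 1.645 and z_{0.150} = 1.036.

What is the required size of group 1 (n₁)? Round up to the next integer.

n₁ = (z_α + z_β)² · (σ₁² + σ₂²/r) / δ²
   = (1.645 + 1.036)² · (69² + 49²/2) / 32²
   = 7.1878 · (4761 + 1200.5) / 1024
   = 7.1878 · 5961.5 / 1024
   = 41.85
Round up → n₁ = 42; n₂ = r·n₁ = 2 × 42 = 84.

n₁ = 42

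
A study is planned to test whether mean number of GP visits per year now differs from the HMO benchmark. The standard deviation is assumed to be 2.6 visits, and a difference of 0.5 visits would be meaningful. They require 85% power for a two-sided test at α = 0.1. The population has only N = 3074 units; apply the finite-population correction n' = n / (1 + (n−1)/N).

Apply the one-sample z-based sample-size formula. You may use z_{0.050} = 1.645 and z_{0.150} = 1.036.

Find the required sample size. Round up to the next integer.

n = (z_{α/2} + z_β)² · σ² / δ²
  = (1.645 + 1.036)² · 2.6² / 0.5²
  = 7.1878 · 6.76 / 0.25
  = 194.36
Finite-population correction (N = 3074): 194.36 / (1 + (194.36 − 1)/3074) = 182.86.
Round up → n = 183.

n = 183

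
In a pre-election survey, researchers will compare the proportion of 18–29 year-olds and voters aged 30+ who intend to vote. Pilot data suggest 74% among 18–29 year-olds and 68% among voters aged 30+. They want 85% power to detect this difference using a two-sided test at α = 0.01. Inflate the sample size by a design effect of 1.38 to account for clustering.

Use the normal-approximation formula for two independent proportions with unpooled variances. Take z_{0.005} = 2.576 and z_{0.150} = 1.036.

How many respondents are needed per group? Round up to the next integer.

n = (z_{α/2} + z_β)² · [p₁(1−p₁) + p₂(1−p₂)] / (p₁ − p₂)²
  = (2.576 + 1.036)² · (0.74·0.26 + 0.68·0.32) / (0.06)²
  = (3.612)² · (0.1924 + 0.2176) / 0.0036
  = 13.0465 · 0.4100 / 0.0036
  = 1485.86
Design effect: 1.38 × 1485.86 = 2050.48.
Round up → n = 2051 per group.

n = 2051 per group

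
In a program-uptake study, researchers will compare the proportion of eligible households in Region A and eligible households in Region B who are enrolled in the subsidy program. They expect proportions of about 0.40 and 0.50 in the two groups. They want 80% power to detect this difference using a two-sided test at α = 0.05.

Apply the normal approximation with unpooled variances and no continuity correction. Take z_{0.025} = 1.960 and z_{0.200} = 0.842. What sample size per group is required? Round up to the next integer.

n = (z_{α/2} + z_β)² · [p₁(1−p₁) + p₂(1−p₂)] / (p₁ − p₂)²
  = (1.960 + 0.842)² · (0.40·0.60 + 0.50·0.50) / (-0.10)²
  = (2.802)² · (0.2400 + 0.2500) / 0.0100
  = 7.8512 · 0.4900 / 0.0100
  = 384.71
Round up → n = 385 per group.

n = 385 per group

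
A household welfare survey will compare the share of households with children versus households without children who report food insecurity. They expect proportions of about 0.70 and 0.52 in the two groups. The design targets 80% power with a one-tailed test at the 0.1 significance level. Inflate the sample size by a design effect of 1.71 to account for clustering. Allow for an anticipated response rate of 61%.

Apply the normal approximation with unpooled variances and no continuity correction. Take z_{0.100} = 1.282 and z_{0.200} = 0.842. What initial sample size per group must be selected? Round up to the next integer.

n = 180 per group

n = (z_α + z_β)² · [p₁(1−p₁) + p₂(1−p₂)] / (p₁ − p₂)²
  = (1.282 + 0.842)² · (0.70·0.30 + 0.52·0.48) / (0.18)²
  = (2.124)² · (0.2100 + 0.2496) / 0.0324
  = 4.5114 · 0.4596 / 0.0324
  = 63.99
Design effect: 1.71 × 63.99 = 109.43.
Adjust for 61% response: 109.43 / 0.61 = 179.39.
Round up → n = 180 per group.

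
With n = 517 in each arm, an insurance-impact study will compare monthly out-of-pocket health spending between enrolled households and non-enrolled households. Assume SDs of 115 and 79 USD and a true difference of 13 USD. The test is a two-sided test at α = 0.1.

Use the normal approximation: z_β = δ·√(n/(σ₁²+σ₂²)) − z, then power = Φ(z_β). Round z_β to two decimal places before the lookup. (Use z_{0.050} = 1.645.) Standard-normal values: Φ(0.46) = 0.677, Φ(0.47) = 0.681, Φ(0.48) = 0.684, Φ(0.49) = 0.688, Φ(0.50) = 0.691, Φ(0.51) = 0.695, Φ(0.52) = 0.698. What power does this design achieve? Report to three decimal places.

z_β = δ·√(n/(σ₁²+σ₂²)) − z_{α/2}
    = 13 · √(517/19466) − 1.645
    = 13 · 0.16297 − 1.645
    = 2.1186 − 1.645 = 0.4736 → 0.47
Power = Φ(0.47) = 0.681.

Power ≈ 0.681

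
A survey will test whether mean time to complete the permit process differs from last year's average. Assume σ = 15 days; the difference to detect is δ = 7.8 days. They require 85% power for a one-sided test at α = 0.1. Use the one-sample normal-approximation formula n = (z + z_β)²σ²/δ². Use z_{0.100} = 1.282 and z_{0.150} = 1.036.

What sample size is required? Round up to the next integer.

n = (z_α + z_β)² · σ² / δ²
  = (1.282 + 1.036)² · 15² / 7.8²
  = 5.3731 · 225 / 60.84
  = 19.87
Round up → n = 20.

n = 20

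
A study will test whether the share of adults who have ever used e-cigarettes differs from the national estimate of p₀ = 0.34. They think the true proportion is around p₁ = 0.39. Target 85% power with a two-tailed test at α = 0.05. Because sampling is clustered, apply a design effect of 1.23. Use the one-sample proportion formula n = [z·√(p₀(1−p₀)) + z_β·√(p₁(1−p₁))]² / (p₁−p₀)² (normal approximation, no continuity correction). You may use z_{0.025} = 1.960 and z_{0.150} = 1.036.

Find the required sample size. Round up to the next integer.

n = [z_{α/2}·√(p₀q₀) + z_β·√(p₁q₁)]² / (p₁ − p₀)²
  = [1.960·√(0.34·0.66) + 1.036·√(0.39·0.61)]² / (0.05)²
  = [1.960·0.4737 + 1.036·0.4877]² / 0.0025
  = [1.4338]² / 0.0025
  = 822.29
Design effect: 1.23 × 822.29 = 1011.41.
Round up → n = 1012.

n = 1012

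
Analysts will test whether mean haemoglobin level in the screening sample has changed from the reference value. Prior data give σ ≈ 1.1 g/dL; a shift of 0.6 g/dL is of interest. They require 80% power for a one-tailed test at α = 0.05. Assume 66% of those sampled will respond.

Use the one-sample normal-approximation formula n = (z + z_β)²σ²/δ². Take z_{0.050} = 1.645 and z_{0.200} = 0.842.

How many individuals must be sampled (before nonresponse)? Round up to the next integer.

n = 32

n = (z_α + z_β)² · σ² / δ²
  = (1.645 + 0.842)² · 1.1² / 0.6²
  = 6.1852 · 1.21 / 0.36
  = 20.79
Adjust for 66% response: 20.79 / 0.66 = 31.50.
Round up → n = 32.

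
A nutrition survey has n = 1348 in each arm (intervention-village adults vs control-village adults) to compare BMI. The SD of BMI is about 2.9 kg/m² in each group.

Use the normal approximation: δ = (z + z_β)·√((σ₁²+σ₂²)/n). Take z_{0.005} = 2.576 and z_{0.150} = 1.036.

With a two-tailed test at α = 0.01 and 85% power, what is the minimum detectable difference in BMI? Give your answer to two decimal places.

Minimum detectable difference ≈ 0.40 kg/m²

δ = (z_{α/2} + z_β) · √((σ₁²+σ₂²)/n)
  = (2.576 + 1.036) · √(16.82/1348)
  = 3.612 · √0.01248
  = 3.612 · 0.1117
  = 0.4035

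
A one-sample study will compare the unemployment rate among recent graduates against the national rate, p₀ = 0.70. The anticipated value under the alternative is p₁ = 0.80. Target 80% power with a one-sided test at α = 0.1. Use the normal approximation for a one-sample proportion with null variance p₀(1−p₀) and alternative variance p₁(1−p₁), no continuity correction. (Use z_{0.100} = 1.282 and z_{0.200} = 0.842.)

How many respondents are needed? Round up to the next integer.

n = [z_α·√(p₀q₀) + z_β·√(p₁q₁)]² / (p₁ − p₀)²
  = [1.282·√(0.70·0.30) + 0.842·√(0.80·0.20)]² / (0.10)²
  = [1.282·0.4583 + 0.842·0.4000]² / 0.0100
  = [0.9243]² / 0.0100
  = 85.43
Round up → n = 86.

n = 86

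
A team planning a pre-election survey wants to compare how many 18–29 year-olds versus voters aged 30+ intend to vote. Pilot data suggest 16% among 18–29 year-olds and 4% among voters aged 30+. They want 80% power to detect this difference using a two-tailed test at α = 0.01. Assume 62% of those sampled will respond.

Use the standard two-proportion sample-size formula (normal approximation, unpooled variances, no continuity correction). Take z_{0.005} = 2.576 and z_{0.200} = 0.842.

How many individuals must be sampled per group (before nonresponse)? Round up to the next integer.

n = (z_{α/2} + z_β)² · [p₁(1−p₁) + p₂(1−p₂)] / (p₁ − p₂)²
  = (2.576 + 0.842)² · (0.16·0.84 + 0.04·0.96) / (0.12)²
  = (3.418)² · (0.1344 + 0.0384) / 0.0144
  = 11.6827 · 0.1728 / 0.0144
  = 140.19
Adjust for 62% response: 140.19 / 0.62 = 226.12.
Round up → n = 227 per group.

n = 227 per group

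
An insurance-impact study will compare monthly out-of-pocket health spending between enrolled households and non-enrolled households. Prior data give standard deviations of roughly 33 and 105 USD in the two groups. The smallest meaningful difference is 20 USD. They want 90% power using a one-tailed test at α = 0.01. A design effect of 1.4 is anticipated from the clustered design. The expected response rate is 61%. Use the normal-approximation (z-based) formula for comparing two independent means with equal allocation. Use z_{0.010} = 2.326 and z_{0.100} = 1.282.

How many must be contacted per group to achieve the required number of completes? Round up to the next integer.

n = 905 per group

n = (z_α + z_β)² · (σ₁² + σ₂²) / δ²
  = (2.326 + 1.282)² · (33² + 105² = 12114) / 20²
  = 13.0177 · 12114 / 400
  = 394.24
Design effect: 1.4 × 394.24 = 551.94.
Adjust for 61% response: 551.94 / 0.61 = 904.81.
Round up → n = 905 per group.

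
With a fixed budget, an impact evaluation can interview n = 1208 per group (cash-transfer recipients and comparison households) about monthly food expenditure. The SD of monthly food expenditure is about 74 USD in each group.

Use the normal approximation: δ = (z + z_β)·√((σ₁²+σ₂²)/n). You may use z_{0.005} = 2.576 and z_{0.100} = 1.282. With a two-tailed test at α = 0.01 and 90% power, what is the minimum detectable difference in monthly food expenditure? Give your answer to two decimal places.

δ = (z_{α/2} + z_β) · √((σ₁²+σ₂²)/n)
  = (2.576 + 1.282) · √(10952/1208)
  = 3.858 · √9.0662
  = 3.858 · 3.0110
  = 11.6165

Minimum detectable difference ≈ 11.62 USD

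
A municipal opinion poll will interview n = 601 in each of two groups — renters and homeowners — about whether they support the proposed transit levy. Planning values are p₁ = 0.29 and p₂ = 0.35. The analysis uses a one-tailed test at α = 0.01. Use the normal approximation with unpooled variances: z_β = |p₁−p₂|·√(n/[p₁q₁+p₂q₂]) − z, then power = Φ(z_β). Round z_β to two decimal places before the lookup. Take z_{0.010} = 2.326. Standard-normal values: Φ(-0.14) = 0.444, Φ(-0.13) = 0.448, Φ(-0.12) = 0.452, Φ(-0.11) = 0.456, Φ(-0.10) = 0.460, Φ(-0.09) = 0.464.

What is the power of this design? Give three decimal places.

z_β = |p₁−p₂|·√(n/[p₁q₁+p₂q₂]) − z_α
    = 0.06 · √(601/0.4334) − 2.326
    = 0.06 · 37.2386 − 2.326
    = 2.2343 − 2.326 = -0.0917 → -0.09
Power = Φ(-0.09) = 0.464.

Power ≈ 0.464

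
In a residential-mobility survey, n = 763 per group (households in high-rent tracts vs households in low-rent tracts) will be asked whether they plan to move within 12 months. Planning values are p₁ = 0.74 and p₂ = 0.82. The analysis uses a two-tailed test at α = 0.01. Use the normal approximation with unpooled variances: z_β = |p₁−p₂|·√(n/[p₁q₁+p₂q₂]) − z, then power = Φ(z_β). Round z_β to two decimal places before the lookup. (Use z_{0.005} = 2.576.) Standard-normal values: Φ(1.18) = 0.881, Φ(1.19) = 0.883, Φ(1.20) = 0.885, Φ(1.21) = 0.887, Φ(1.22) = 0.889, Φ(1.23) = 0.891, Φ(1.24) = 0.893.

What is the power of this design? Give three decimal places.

z_β = |p₁−p₂|·√(n/[p₁q₁+p₂q₂]) − z_{α/2}
    = 0.08 · √(763/0.3400) − 2.576
    = 0.08 · 47.3721 − 2.576
    = 3.7898 − 2.576 = 1.2138 → 1.21
Power = Φ(1.21) = 0.887.

Power ≈ 0.887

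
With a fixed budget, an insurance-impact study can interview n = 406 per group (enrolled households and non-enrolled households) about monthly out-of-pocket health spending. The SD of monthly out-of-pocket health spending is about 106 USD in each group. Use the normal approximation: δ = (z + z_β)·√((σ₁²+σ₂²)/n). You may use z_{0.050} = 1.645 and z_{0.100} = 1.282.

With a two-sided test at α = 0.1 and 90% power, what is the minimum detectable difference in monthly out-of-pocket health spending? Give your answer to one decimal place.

Minimum detectable difference ≈ 21.8 USD

δ = (z_{α/2} + z_β) · √((σ₁²+σ₂²)/n)
  = (1.645 + 1.282) · √(22472/406)
  = 2.927 · √55.3498
  = 2.927 · 7.4397
  = 21.7761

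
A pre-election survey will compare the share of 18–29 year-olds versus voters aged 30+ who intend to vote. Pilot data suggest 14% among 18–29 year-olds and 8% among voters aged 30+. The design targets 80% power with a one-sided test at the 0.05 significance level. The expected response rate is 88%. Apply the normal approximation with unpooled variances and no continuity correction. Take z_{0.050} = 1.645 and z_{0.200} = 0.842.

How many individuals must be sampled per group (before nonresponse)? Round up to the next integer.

n = 379 per group

n = (z_α + z_β)² · [p₁(1−p₁) + p₂(1−p₂)] / (p₁ − p₂)²
  = (1.645 + 0.842)² · (0.14·0.86 + 0.08·0.92) / (0.06)²
  = (2.487)² · (0.1204 + 0.0736) / 0.0036
  = 6.1852 · 0.1940 / 0.0036
  = 333.31
Adjust for 88% response: 333.31 / 0.88 = 378.76.
Round up → n = 379 per group.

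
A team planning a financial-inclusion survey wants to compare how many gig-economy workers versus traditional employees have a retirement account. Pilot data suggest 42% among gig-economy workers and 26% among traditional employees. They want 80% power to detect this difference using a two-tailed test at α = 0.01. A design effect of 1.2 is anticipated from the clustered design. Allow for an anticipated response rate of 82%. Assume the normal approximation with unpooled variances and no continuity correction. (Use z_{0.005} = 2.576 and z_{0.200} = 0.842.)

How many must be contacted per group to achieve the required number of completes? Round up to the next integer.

n = 292 per group

n = (z_{α/2} + z_β)² · [p₁(1−p₁) + p₂(1−p₂)] / (p₁ − p₂)²
  = (2.576 + 0.842)² · (0.42·0.58 + 0.26·0.74) / (0.16)²
  = (3.418)² · (0.2436 + 0.1924) / 0.0256
  = 11.6827 · 0.4360 / 0.0256
  = 198.97
Design effect: 1.2 × 198.97 = 238.77.
Adjust for 82% response: 238.77 / 0.82 = 291.18.
Round up → n = 292 per group.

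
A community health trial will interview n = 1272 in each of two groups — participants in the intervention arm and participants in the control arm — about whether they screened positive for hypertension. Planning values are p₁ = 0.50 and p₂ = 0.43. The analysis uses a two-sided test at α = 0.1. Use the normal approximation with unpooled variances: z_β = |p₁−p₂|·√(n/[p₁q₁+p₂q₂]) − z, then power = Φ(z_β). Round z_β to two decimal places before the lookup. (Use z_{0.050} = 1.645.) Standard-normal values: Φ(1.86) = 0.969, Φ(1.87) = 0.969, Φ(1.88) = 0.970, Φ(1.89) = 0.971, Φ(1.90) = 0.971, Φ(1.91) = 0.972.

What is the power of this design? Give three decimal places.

Power ≈ 0.971

z_β = |p₁−p₂|·√(n/[p₁q₁+p₂q₂]) − z_{α/2}
    = 0.07 · √(1272/0.4951) − 1.645
    = 0.07 · 50.6871 − 1.645
    = 3.5481 − 1.645 = 1.9031 → 1.90
Power = Φ(1.90) = 0.971.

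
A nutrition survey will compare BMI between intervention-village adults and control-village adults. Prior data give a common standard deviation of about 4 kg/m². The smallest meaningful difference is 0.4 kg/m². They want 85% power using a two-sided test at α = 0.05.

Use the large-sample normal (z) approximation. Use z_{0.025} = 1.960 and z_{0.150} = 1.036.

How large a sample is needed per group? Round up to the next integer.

n = 1796 per group

n = (z_{α/2} + z_β)² · (σ₁² + σ₂²) / δ²
  = (1.960 + 1.036)² · (2·4² = 32) / 0.4²
  = 8.9760 · 32 / 0.16
  = 1795.20
Round up → n = 1796 per group.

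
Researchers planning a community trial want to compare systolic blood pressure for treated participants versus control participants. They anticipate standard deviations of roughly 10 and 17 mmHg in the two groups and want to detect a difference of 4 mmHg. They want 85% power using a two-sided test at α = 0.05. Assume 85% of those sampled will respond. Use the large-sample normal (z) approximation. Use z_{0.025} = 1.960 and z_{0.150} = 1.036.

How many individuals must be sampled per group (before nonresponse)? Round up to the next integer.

n = (z_{α/2} + z_β)² · (σ₁² + σ₂²) / δ²
  = (1.960 + 1.036)² · (10² + 17² = 389) / 4²
  = 8.9760 · 389 / 16
  = 218.23
Adjust for 85% response: 218.23 / 0.85 = 256.74.
Round up → n = 257 per group.

n = 257 per group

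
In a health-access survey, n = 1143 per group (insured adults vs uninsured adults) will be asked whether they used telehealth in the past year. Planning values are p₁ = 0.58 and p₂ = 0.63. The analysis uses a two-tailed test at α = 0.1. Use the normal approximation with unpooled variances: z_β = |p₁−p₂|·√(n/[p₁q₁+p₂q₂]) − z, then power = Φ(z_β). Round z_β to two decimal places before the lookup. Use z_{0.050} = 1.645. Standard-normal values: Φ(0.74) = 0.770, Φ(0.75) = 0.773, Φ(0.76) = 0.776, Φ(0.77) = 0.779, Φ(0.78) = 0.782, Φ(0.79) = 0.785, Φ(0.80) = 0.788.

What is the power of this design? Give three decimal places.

z_β = |p₁−p₂|·√(n/[p₁q₁+p₂q₂]) − z_{α/2}
    = 0.05 · √(1143/0.4767) − 1.645
    = 0.05 · 48.9667 − 1.645
    = 2.4483 − 1.645 = 0.8033 → 0.80
Power = Φ(0.80) = 0.788.

Power ≈ 0.788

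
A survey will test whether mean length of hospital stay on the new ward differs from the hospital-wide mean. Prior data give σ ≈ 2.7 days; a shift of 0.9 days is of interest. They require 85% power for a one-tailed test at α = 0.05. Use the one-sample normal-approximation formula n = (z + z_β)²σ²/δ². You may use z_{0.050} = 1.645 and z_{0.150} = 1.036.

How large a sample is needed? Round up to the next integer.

n = 65

n = (z_α + z_β)² · σ² / δ²
  = (1.645 + 1.036)² · 2.7² / 0.9²
  = 7.1878 · 7.29 / 0.81
  = 64.69
Round up → n = 65.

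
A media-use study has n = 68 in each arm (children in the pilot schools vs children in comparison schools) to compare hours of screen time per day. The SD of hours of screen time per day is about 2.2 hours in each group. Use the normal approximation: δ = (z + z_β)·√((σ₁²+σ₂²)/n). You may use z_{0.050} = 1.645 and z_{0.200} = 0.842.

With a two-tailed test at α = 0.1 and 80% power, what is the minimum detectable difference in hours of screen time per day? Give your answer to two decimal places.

Minimum detectable difference ≈ 0.94 hours

δ = (z_{α/2} + z_β) · √((σ₁²+σ₂²)/n)
  = (1.645 + 0.842) · √(9.68/68)
  = 2.487 · √0.14235
  = 2.487 · 0.3773
  = 0.9383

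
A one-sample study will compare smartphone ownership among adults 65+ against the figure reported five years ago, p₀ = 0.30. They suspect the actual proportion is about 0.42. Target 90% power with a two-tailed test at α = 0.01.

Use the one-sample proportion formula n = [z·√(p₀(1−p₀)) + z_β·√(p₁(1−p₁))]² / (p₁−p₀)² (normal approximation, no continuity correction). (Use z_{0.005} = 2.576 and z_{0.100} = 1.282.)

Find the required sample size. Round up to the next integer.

n = [z_{α/2}·√(p₀q₀) + z_β·√(p₁q₁)]² / (p₁ − p₀)²
  = [2.576·√(0.30·0.70) + 1.282·√(0.42·0.58)]² / (0.12)²
  = [2.576·0.4583 + 1.282·0.4936]² / 0.0144
  = [1.8132]² / 0.0144
  = 228.32
Round up → n = 229.

n = 229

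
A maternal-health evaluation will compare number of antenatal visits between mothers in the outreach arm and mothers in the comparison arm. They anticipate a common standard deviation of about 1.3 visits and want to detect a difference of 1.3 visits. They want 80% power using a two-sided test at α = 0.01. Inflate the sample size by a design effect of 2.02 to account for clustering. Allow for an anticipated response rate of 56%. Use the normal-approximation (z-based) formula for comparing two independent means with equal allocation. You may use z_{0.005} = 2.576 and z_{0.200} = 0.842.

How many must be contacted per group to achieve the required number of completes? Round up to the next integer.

n = 85 per group

n = (z_{α/2} + z_β)² · (σ₁² + σ₂²) / δ²
  = (2.576 + 0.842)² · (2·1.3² = 3.38) / 1.3²
  = 11.6827 · 3.38 / 1.69
  = 23.37
Design effect: 2.02 × 23.37 = 47.20.
Adjust for 56% response: 47.20 / 0.56 = 84.28.
Round up → n = 85 per group.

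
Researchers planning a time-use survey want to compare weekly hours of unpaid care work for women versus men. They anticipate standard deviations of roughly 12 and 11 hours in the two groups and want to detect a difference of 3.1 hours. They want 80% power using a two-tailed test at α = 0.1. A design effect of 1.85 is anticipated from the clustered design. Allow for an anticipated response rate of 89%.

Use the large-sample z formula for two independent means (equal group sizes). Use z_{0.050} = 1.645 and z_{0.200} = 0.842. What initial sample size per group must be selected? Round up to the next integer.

n = (z_{α/2} + z_β)² · (σ₁² + σ₂²) / δ²
  = (1.645 + 0.842)² · (12² + 11² = 265) / 3.1²
  = 6.1852 · 265 / 9.61
  = 170.56
Design effect: 1.85 × 170.56 = 315.53.
Adjust for 89% response: 315.53 / 0.89 = 354.53.
Round up → n = 355 per group.

n = 355 per group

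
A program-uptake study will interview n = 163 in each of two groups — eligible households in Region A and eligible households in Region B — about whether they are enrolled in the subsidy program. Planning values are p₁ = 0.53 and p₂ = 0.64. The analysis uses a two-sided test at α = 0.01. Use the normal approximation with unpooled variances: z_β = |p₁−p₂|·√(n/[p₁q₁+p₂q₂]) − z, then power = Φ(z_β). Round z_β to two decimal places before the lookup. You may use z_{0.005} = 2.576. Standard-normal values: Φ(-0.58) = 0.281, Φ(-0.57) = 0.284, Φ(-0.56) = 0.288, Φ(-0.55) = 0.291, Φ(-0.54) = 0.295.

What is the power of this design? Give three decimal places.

z_β = |p₁−p₂|·√(n/[p₁q₁+p₂q₂]) − z_{α/2}
    = 0.11 · √(163/0.4795) − 2.576
    = 0.11 · 18.4374 − 2.576
    = 2.0281 − 2.576 = -0.5479 → -0.55
Power = Φ(-0.55) = 0.291.

Power ≈ 0.291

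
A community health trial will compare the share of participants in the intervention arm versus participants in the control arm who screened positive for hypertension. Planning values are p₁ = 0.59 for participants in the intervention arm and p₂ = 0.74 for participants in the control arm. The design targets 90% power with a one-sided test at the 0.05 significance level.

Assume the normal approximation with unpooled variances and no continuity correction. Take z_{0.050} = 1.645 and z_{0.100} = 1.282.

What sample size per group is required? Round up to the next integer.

n = 166 per group

n = (z_α + z_β)² · [p₁(1−p₁) + p₂(1−p₂)] / (p₁ − p₂)²
  = (1.645 + 1.282)² · (0.59·0.41 + 0.74·0.26) / (-0.15)²
  = (2.927)² · (0.2419 + 0.1924) / 0.0225
  = 8.5673 · 0.4343 / 0.0225
  = 165.37
Round up → n = 166 per group.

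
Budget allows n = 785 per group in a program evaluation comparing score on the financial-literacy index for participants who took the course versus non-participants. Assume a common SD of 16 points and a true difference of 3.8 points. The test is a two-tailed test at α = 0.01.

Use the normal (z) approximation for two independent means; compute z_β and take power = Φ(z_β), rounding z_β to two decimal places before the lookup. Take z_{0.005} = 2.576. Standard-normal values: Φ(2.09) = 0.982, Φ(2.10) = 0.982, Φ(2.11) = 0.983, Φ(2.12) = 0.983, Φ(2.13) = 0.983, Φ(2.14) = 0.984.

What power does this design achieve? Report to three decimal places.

Power ≈ 0.983

z_β = δ·√(n/(σ₁²+σ₂²)) − z_{α/2}
    = 3.8 · √(785/512) − 2.576
    = 3.8 · 1.23823 − 2.576
    = 4.7053 − 2.576 = 2.1293 → 2.13
Power = Φ(2.13) = 0.983.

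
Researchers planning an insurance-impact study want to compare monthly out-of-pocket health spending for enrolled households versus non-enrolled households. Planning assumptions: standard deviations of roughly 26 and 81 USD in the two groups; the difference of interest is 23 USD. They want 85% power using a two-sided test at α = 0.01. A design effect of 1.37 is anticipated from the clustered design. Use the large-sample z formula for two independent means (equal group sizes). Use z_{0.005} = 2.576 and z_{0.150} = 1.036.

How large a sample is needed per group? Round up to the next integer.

n = (z_{α/2} + z_β)² · (σ₁² + σ₂²) / δ²
  = (2.576 + 1.036)² · (26² + 81² = 7237) / 23²
  = 13.0465 · 7237 / 529
  = 178.48
Design effect: 1.37 × 178.48 = 244.52.
Round up → n = 245 per group.

n = 245 per group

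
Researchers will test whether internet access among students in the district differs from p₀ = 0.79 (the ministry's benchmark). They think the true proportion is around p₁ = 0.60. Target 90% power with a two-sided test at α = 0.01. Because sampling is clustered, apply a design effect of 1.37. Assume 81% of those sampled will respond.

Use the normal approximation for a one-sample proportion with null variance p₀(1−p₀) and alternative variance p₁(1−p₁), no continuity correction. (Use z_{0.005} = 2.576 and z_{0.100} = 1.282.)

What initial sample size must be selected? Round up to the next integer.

n = 132

n = [z_{α/2}·√(p₀q₀) + z_β·√(p₁q₁)]² / (p₁ − p₀)²
  = [2.576·√(0.79·0.21) + 1.282·√(0.60·0.40)]² / (-0.19)²
  = [2.576·0.4073 + 1.282·0.4899]² / 0.0361
  = [1.6773]² / 0.0361
  = 77.93
Design effect: 1.37 × 77.93 = 106.76.
Adjust for 81% response: 106.76 / 0.81 = 131.81.
Round up → n = 132.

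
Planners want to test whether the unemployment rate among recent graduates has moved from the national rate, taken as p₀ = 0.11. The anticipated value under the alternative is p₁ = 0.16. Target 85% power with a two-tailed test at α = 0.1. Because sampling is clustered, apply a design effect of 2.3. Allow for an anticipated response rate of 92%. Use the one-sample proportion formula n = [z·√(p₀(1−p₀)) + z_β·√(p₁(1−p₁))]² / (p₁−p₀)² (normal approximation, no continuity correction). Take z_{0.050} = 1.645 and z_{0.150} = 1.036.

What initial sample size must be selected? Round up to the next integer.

n = [z_{α/2}·√(p₀q₀) + z_β·√(p₁q₁)]² / (p₁ − p₀)²
  = [1.645·√(0.11·0.89) + 1.036·√(0.16·0.84)]² / (0.05)²
  = [1.645·0.3129 + 1.036·0.3666]² / 0.0025
  = [0.8945]² / 0.0025
  = 320.06
Design effect: 2.3 × 320.06 = 736.13.
Adjust for 92% response: 736.13 / 0.92 = 800.14.
Round up → n = 801.

n = 801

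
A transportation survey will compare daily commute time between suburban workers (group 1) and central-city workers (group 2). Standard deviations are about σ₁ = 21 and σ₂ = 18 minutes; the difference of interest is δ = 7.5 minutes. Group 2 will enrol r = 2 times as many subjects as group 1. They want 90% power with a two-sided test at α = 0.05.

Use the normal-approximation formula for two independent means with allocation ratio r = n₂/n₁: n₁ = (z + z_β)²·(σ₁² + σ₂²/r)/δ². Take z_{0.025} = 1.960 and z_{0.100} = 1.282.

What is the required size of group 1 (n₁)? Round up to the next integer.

n₁ = 113

n₁ = (z_{α/2} + z_β)² · (σ₁² + σ₂²/r) / δ²
   = (1.960 + 1.282)² · (21² + 18²/2) / 7.5²
   = 10.5106 · (441 + 162) / 56.25
   = 10.5106 · 603 / 56.25
   = 112.67
Round up → n₁ = 113; n₂ = r·n₁ = 2 × 113 = 226.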